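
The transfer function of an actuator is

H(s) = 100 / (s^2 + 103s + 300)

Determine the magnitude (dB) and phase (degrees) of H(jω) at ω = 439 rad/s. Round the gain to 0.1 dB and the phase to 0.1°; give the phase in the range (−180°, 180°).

Substitute s = j439:
Numerator: 100 = 100 + j0
Denominator: (j439)^2 + 103(j439) + 300 = -192421 + j45217
|N| = √(100² + 0²) ≈ 100, ∠N ≈ 0.00°
|D| = √(192421² + 45217²) ≈ 1.9766e+05, ∠D ≈ 166.78°
|H| = 100 / 1.9766e+05 ≈ 0.00050592
Gain = 20 log₁₀(0.00050592) ≈ -65.92 dB
∠H = 0.00° − 166.78° = -166.78°

-65.9 dB, -166.8°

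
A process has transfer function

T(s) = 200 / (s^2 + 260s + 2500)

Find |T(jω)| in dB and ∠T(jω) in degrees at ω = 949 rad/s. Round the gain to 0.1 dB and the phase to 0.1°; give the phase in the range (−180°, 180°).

Substitute s = j949:
Numerator: 200 = 200 + j0
Denominator: (j949)^2 + 260(j949) + 2500 = -898101 + j246740
|N| = √(200² + 0²) ≈ 200, ∠N ≈ 0.00°
|D| = √(898101² + 246740²) ≈ 9.3138e+05, ∠D ≈ 164.64°
|T| = 200 / 9.3138e+05 ≈ 0.00021474
Gain = 20 log₁₀(0.00021474) ≈ -73.36 dB
∠T = 0.00° − 164.64° = -164.64°

-73.4 dB, -164.6°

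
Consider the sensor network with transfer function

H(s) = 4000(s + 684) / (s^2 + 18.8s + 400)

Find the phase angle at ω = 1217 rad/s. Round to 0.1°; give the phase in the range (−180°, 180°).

-118.5°

At s = jω = j1217:
zero (s+684): 684 + j1217 → |·| = √(684²+1217²) = √1948945 ≈ 1396, ∠ = arctan(1217/684) ≈ 60.66°
quadratic: (j1217)² + 18.8·j1217 + 400 = -1480689 + j22879.6 → |·| ≈ 1.4809e+06, ∠ ≈ 179.11°
∠H = 60.66° − 179.11° = -118.45°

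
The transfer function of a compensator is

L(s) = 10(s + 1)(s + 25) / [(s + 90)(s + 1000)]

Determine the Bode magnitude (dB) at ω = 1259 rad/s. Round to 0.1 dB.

At s = jω = j1259:
zero (s+1): 1 + j1259 → |·| = √(1²+1259²) = √1585082 ≈ 1259, ∠ = arctan(1259/1) ≈ 89.95°
zero (s+25): 25 + j1259 → |·| = √(25²+1259²) = √1585706 ≈ 1259.2, ∠ = arctan(1259/25) ≈ 88.86°
pole (s+90): 90 + j1259 → |·| = √(90²+1259²) = √1593181 ≈ 1262.2, ∠ = arctan(1259/90) ≈ 85.91°
pole (s+1000): 1000 + j1259 → |·| = √(1000²+1259²) = √2585081 ≈ 1607.8, ∠ = arctan(1259/1000) ≈ 51.54°
|L| = 10 · 1.5853e+06 / 2.0294e+06 ≈ 7.8117
Gain = 20 log₁₀(7.8117) ≈ 17.85 dB

17.9 dB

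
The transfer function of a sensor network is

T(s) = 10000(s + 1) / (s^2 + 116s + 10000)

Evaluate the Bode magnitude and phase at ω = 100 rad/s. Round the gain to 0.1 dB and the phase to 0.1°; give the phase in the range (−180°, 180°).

38.7 dB, -0.6°

At s = jω = j100:
zero (s+1): 1 + j100 → |·| = √(1²+100²) = √10001 ≈ 100, ∠ = arctan(100/1) ≈ 89.43°
quadratic: (j100)² + 116·j100 + 10000 = 0 + j11600 → |·| ≈ 11600, ∠ ≈ 90.00°
|T| = 10000 · 100 / 11600 ≈ 86.207
Gain = 20 log₁₀(86.207) ≈ 38.71 dB
∠T = 89.43° − 90.00° = -0.57°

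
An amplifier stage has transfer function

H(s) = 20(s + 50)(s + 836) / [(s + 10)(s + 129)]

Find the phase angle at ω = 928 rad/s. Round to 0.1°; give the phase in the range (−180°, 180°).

At s = jω = j928:
zero (s+50): 50 + j928 → |·| = √(50²+928²) = √863684 ≈ 929.35, ∠ = arctan(928/50) ≈ 86.92°
zero (s+836): 836 + j928 → |·| = √(836²+928²) = √1560080 ≈ 1249, ∠ = arctan(928/836) ≈ 47.99°
pole (s+10): 10 + j928 → |·| = √(10²+928²) = √861284 ≈ 928.05, ∠ = arctan(928/10) ≈ 89.38°
pole (s+129): 129 + j928 → |·| = √(129²+928²) = √877825 ≈ 936.92, ∠ = arctan(928/129) ≈ 82.09°
∠H = 134.91° − 171.47° = -36.56°

-36.6°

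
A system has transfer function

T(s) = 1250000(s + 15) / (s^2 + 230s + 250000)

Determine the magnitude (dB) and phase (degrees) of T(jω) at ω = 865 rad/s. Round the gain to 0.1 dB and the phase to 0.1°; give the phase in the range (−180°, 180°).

66.1 dB, -69.2°

At s = jω = j865:
zero (s+15): 15 + j865 → |·| = √(15²+865²) = √748450 ≈ 865.13, ∠ = arctan(865/15) ≈ 89.01°
quadratic: (j865)² + 230·j865 + 250000 = -498225 + j198950 → |·| ≈ 5.3648e+05, ∠ ≈ 158.23°
|T| = 1250000 · 865.13 / 5.3648e+05 ≈ 2015.8
Gain = 20 log₁₀(2015.8) ≈ 66.09 dB
∠T = 89.01° − 158.23° = -69.22°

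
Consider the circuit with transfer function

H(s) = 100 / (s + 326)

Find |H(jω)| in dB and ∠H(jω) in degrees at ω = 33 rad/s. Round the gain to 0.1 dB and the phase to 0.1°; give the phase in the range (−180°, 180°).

-10.3 dB, -5.8°

Substitute s = j33:
Numerator: 100 = 100 + j0
Denominator: (j33) + 326 = 326 + j33
|N| = √(100² + 0²) ≈ 100, ∠N ≈ 0.00°
|D| = √(326² + 33²) ≈ 327.67, ∠D ≈ 5.78°
|H| = 100 / 327.67 ≈ 0.30519
Gain = 20 log₁₀(0.30519) ≈ -10.31 dB
∠H = 0.00° − 5.78° = -5.78°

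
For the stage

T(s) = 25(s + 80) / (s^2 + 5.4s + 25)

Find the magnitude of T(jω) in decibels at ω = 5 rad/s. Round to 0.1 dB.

37.4 dB

At s = jω = j5:
zero (s+80): 80 + j5 → |·| = √(80²+5²) = √6425 ≈ 80.156, ∠ = arctan(5/80) ≈ 3.58°
quadratic: (j5)² + 5.4·j5 + 25 = 0 + j27 → |·| ≈ 27, ∠ ≈ 90.00°
|T| = 25 · 80.156 / 27 ≈ 74.219
Gain = 20 log₁₀(74.219) ≈ 37.41 dB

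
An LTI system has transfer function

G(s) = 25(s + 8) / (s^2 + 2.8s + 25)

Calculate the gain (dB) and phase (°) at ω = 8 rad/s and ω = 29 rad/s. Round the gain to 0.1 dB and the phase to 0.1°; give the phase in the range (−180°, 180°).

ω = 8: 16.0 dB, -105.1°; ω = 29: -0.8 dB, -99.7°

At s = jω = j8:
zero (s+8): 8 + j8 → |·| = √(8²+8²) = √128 ≈ 11.314, ∠ = arctan(8/8) ≈ 45.00°
quadratic: (j8)² + 2.8·j8 + 25 = -39 + j22.4 → |·| ≈ 44.975, ∠ ≈ 150.13°
|G| = 25 · 11.314 / 44.975 ≈ 6.289
Gain = 20 log₁₀(6.289) ≈ 15.97 dB
∠G = 45.00° − 150.13° = -105.13°

At s = jω = j29:
zero (s+8): 8 + j29 → |·| = √(8²+29²) = √905 ≈ 30.083, ∠ = arctan(29/8) ≈ 74.58°
quadratic: (j29)² + 2.8·j29 + 25 = -816 + j81.2 → |·| ≈ 820.03, ∠ ≈ 174.32°
|G| = 25 · 30.083 / 820.03 ≈ 0.91713
Gain = 20 log₁₀(0.91713) ≈ -0.75 dB
∠G = 74.58° − 174.32° = -99.74°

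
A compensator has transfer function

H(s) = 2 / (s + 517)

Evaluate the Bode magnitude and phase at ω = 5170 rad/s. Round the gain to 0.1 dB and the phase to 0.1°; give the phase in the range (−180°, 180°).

-68.3 dB, -84.3°

Substitute s = j5170:
Numerator: 2 = 2 + j0
Denominator: (j5170) + 517 = 517 + j5170
|N| = √(2² + 0²) ≈ 2, ∠N ≈ 0.00°
|D| = √(517² + 5170²) ≈ 5195.8, ∠D ≈ 84.29°
|H| = 2 / 5195.8 ≈ 0.00038493
Gain = 20 log₁₀(0.00038493) ≈ -68.29 dB
∠H = 0.00° − 84.29° = -84.29°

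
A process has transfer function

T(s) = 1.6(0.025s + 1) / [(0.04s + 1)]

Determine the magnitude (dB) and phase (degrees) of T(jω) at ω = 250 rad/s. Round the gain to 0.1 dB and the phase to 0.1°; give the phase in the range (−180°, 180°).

0.1 dB, -3.4°

At ω = 250 rad/s:
zero (1 + j250·0.025) = 1 + j6.25 → |·| ≈ 6.3295, ∠ ≈ 80.91°
pole (1 + j250·0.04) = 1 + j10 → |·| ≈ 10.05, ∠ ≈ 84.29°
|T| = 1.6 · 6.3295 / (10.05) ≈ 1.0077
Gain = 20 log₁₀(1.0077) ≈ 0.07 dB
∠T = (80.91°) − (84.29°) = -3.38°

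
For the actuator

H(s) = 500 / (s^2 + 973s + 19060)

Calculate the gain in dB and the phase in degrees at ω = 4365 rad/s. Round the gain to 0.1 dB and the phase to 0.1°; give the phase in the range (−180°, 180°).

-91.8 dB, -167.4°

Substitute s = j4365:
Numerator: 500 = 500 + j0
Denominator: (j4365)^2 + 973(j4365) + 19060 = -19034165 + j4247145
|N| = √(500² + 0²) ≈ 500, ∠N ≈ 0.00°
|D| = √(19034165² + 4247145²) ≈ 1.9502e+07, ∠D ≈ 167.42°
|H| = 500 / 1.9502e+07 ≈ 2.5638e-05
Gain = 20 log₁₀(2.5638e-05) ≈ -91.82 dB
∠H = 0.00° − 167.42° = -167.42°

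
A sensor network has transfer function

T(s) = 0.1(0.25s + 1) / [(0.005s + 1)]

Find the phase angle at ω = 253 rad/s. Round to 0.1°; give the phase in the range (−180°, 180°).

At ω = 253 rad/s:
zero (1 + j253·0.25) = 1 + j63.25 → |·| ≈ 63.258, ∠ ≈ 89.09°
pole (1 + j253·0.005) = 1 + j1.265 → |·| ≈ 1.6125, ∠ ≈ 51.67°
∠T = (89.09°) − (51.67°) = 37.42°

37.4°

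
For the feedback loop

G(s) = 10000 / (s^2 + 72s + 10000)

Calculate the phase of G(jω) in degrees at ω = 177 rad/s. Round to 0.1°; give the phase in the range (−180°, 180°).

At s = jω = j177:
quadratic: (j177)² + 72·j177 + 10000 = -21329 + j12744 → |·| ≈ 24846, ∠ ≈ 149.14°
∠G = 0.00° − 149.14° = -149.14°

-149.1°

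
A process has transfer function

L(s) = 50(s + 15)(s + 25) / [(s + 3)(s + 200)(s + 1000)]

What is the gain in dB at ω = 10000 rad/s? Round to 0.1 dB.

At s = jω = j10000:
zero (s+15): 15 + j10000 → |·| = √(15²+10000²) = √100000225 ≈ 10000, ∠ = arctan(10000/15) ≈ 89.91°
zero (s+25): 25 + j10000 → |·| = √(25²+10000²) = √100000625 ≈ 10000, ∠ = arctan(10000/25) ≈ 89.86°
pole (s+3): 3 + j10000 → |·| = √(3²+10000²) = √100000009 ≈ 10000, ∠ = arctan(10000/3) ≈ 89.98°
pole (s+200): 200 + j10000 → |·| = √(200²+10000²) = √100040000 ≈ 10002, ∠ = arctan(10000/200) ≈ 88.85°
pole (s+1000): 1000 + j10000 → |·| = √(1000²+10000²) = √101000000 ≈ 10050, ∠ = arctan(10000/1000) ≈ 84.29°
|L| = 50 · 1e+08 / 1.0052e+12 ≈ 0.0049741
Gain = 20 log₁₀(0.0049741) ≈ -46.07 dB

-46.1 dB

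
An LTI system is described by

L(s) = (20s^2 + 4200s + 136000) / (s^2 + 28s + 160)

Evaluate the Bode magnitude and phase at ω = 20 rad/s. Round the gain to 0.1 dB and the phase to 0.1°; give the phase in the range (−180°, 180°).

48.0 dB, -79.9°

Substitute s = j20:
Numerator: 20(j20)^2 + 4200(j20) + 136000 = 128000 + j84000
Denominator: (j20)^2 + 28(j20) + 160 = -240 + j560
|N| = √(128000² + 84000²) ≈ 1.531e+05, ∠N ≈ 33.27°
|D| = √(240² + 560²) ≈ 609.26, ∠D ≈ 113.20°
|L| = 1.531e+05 / 609.26 ≈ 251.29
Gain = 20 log₁₀(251.29) ≈ 48.00 dB
∠L = 33.27° − 113.20° = -79.93°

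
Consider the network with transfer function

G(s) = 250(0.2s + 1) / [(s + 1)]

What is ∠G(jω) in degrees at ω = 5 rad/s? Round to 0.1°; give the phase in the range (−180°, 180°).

At ω = 5 rad/s:
zero (1 + j5·0.2) = 1 + j1 → |·| ≈ 1.4142, ∠ ≈ 45.00°
pole (1 + j5·1) = 1 + j5 → |·| ≈ 5.099, ∠ ≈ 78.69°
∠G = (45.00°) − (78.69°) = -33.69°

-33.7°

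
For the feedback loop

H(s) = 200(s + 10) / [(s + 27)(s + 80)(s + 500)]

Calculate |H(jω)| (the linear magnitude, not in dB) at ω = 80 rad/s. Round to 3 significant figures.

At s = jω = j80:
zero (s+10): 10 + j80 → |·| = √(10²+80²) = √6500 ≈ 80.623, ∠ = arctan(80/10) ≈ 82.87°
pole (s+27): 27 + j80 → |·| = √(27²+80²) = √7129 ≈ 84.433, ∠ = arctan(80/27) ≈ 71.35°
pole (s+80): 80 + j80 → |·| = √(80²+80²) = √12800 ≈ 113.14, ∠ = arctan(80/80) ≈ 45.00°
pole (s+500): 500 + j80 → |·| = √(500²+80²) = √256400 ≈ 506.36, ∠ = arctan(80/500) ≈ 9.09°
|H| = 200 · 80.623 / 4.8371e+06 ≈ 0.0033335

0.00333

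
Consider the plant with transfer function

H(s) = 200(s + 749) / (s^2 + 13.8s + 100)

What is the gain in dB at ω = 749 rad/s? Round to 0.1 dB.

At s = jω = j749:
zero (s+749): 749 + j749 → |·| = √(749²+749²) = √1122002 ≈ 1059.2, ∠ = arctan(749/749) ≈ 45.00°
quadratic: (j749)² + 13.8·j749 + 100 = -560901 + j10336.2 → |·| ≈ 5.61e+05, ∠ ≈ 178.94°
|H| = 200 · 1059.2 / 5.61e+05 ≈ 0.37761
Gain = 20 log₁₀(0.37761) ≈ -8.46 dB

-8.5 dB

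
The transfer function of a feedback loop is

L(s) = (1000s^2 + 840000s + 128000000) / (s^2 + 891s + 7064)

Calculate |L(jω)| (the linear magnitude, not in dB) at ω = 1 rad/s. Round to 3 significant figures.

1.80e+04

Substitute s = j1:
Numerator: 1000(j1)^2 + 840000(j1) + 128000000 = 127999000 + j840000
Denominator: (j1)^2 + 891(j1) + 7064 = 7063 + j891
|N| = √(127999000² + 840000²) ≈ 1.28e+08, ∠N ≈ 0.38°
|D| = √(7063² + 891²) ≈ 7119, ∠D ≈ 7.19°
|L| = 1.28e+08 / 7119 ≈ 17980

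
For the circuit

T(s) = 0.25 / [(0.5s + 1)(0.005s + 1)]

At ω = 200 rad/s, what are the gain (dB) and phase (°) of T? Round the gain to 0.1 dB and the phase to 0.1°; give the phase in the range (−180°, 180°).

At ω = 200 rad/s:
pole (1 + j200·0.5) = 1 + j100 → |·| ≈ 100, ∠ ≈ 89.43°
pole (1 + j200·0.005) = 1 + j1 → |·| ≈ 1.4142, ∠ ≈ 45.00°
|T| = 0.25 · 1 / (100 · 1.4142) ≈ 0.0017678
Gain = 20 log₁₀(0.0017678) ≈ -55.05 dB
∠T = (0°) − (89.43° + 45.00°) = -134.43°

-55.1 dB, -134.4°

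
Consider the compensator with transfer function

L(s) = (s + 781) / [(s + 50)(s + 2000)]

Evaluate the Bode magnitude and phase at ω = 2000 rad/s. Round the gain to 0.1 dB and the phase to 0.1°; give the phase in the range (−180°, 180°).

-68.4 dB, -64.9°

At s = jω = j2000:
zero (s+781): 781 + j2000 → |·| = √(781²+2000²) = √4609961 ≈ 2147.1, ∠ = arctan(2000/781) ≈ 68.67°
pole (s+50): 50 + j2000 → |·| = √(50²+2000²) = √4002500 ≈ 2000.6, ∠ = arctan(2000/50) ≈ 88.57°
pole (s+2000): 2000 + j2000 → |·| = √(2000²+2000²) = √8000000 ≈ 2828.4, ∠ = arctan(2000/2000) ≈ 45.00°
|L| = 1 · 2147.1 / 5.6585e+06 ≈ 0.00037945
Gain = 20 log₁₀(0.00037945) ≈ -68.42 dB
∠L = 68.67° − 133.57° = -64.90°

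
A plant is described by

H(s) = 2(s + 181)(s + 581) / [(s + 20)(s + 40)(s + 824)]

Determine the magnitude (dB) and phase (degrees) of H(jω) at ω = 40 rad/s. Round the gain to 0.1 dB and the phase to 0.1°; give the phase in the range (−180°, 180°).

At s = jω = j40:
zero (s+181): 181 + j40 → |·| = √(181²+40²) = √34361 ≈ 185.37, ∠ = arctan(40/181) ≈ 12.46°
zero (s+581): 581 + j40 → |·| = √(581²+40²) = √339161 ≈ 582.38, ∠ = arctan(40/581) ≈ 3.94°
pole (s+20): 20 + j40 → |·| = √(20²+40²) = √2000 ≈ 44.721, ∠ = arctan(40/20) ≈ 63.43°
pole (s+40): 40 + j40 → |·| = √(40²+40²) = √3200 ≈ 56.569, ∠ = arctan(40/40) ≈ 45.00°
pole (s+824): 824 + j40 → |·| = √(824²+40²) = √680576 ≈ 824.97, ∠ = arctan(40/824) ≈ 2.78°
|H| = 2 · 1.0796e+05 / 2.087e+06 ≈ 0.10346
Gain = 20 log₁₀(0.10346) ≈ -19.70 dB
∠H = 16.40° − 111.21° = -94.81°

-19.7 dB, -94.8°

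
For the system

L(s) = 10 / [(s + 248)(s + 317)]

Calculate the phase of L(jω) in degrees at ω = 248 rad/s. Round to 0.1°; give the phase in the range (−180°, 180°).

-83.0°

At s = jω = j248:
pole (s+248): 248 + j248 → |·| = √(248²+248²) = √123008 ≈ 350.72, ∠ = arctan(248/248) ≈ 45.00°
pole (s+317): 317 + j248 → |·| = √(317²+248²) = √161993 ≈ 402.48, ∠ = arctan(248/317) ≈ 38.04°
∠L = 0.00° − 83.04° = -83.04°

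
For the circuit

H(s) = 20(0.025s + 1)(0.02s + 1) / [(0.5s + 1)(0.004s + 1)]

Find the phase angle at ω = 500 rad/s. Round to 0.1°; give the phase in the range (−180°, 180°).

At ω = 500 rad/s:
zero (1 + j500·0.025) = 1 + j12.5 → |·| ≈ 12.54, ∠ ≈ 85.43°
zero (1 + j500·0.02) = 1 + j10 → |·| ≈ 10.05, ∠ ≈ 84.29°
pole (1 + j500·0.5) = 1 + j250 → |·| ≈ 250, ∠ ≈ 89.77°
pole (1 + j500·0.004) = 1 + j2 → |·| ≈ 2.2361, ∠ ≈ 63.43°
∠H = (85.43° + 84.29°) − (89.77° + 63.43°) = 16.52°

16.5°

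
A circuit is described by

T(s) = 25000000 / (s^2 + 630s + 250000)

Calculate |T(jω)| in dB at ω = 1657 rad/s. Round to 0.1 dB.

19.3 dB

At s = jω = j1657:
quadratic: (j1657)² + 630·j1657 + 250000 = -2495649 + j1043910 → |·| ≈ 2.7052e+06, ∠ ≈ 157.30°
|T| = 25000000 / 2.7052e+06 ≈ 9.2415
Gain = 20 log₁₀(9.2415) ≈ 19.31 dB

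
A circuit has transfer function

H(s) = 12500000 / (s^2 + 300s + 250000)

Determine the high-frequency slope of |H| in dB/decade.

Each pole contributes −20 dB/decade at high frequency; each zero contributes +20 dB/decade.
Net: 0 zero(s) − 2 pole(s) → -40 dB/decade.

-40 dB/decade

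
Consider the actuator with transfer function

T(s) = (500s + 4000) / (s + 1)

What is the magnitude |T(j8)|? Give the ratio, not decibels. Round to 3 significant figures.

Substitute s = j8:
Numerator: 500(j8) + 4000 = 4000 + j4000
Denominator: (j8) + 1 = 1 + j8
|N| = √(4000² + 4000²) ≈ 5656.9, ∠N ≈ 45.00°
|D| = √(1² + 8²) ≈ 8.0623, ∠D ≈ 82.87°
|T| = 5656.9 / 8.0623 ≈ 701.65

702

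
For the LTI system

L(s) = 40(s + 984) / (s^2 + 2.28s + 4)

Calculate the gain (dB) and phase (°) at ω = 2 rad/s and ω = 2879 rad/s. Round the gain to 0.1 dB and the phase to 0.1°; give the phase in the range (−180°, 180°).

ω = 2: 78.7 dB, -89.9°; ω = 2879: -36.7 dB, -108.8°

At s = jω = j2:
zero (s+984): 984 + j2 → |·| = √(984²+2²) = √968260 ≈ 984, ∠ = arctan(2/984) ≈ 0.12°
quadratic: (j2)² + 2.28·j2 + 4 = 0 + j4.56 → |·| ≈ 4.56, ∠ ≈ 90.00°
|L| = 40 · 984 / 4.56 ≈ 8631.6
Gain = 20 log₁₀(8631.6) ≈ 78.72 dB
∠L = 0.12° − 90.00° = -89.88°

At s = jω = j2879:
zero (s+984): 984 + j2879 → |·| = √(984²+2879²) = √9256897 ≈ 3042.5, ∠ = arctan(2879/984) ≈ 71.13°
quadratic: (j2879)² + 2.28·j2879 + 4 = -8288637 + j6564.12 → |·| ≈ 8.2886e+06, ∠ ≈ 179.95°
|L| = 40 · 3042.5 / 8.2886e+06 ≈ 0.014683
Gain = 20 log₁₀(0.014683) ≈ -36.66 dB
∠L = 71.13° − 179.95° = -108.82°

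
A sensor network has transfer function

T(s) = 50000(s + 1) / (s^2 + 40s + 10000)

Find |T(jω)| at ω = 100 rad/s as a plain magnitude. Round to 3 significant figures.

1.25e+03

At s = jω = j100:
zero (s+1): 1 + j100 → |·| = √(1²+100²) = √10001 ≈ 100, ∠ = arctan(100/1) ≈ 89.43°
quadratic: (j100)² + 40·j100 + 10000 = 0 + j4000 → |·| ≈ 4000, ∠ ≈ 90.00°
|T| = 50000 · 100 / 4000 ≈ 1250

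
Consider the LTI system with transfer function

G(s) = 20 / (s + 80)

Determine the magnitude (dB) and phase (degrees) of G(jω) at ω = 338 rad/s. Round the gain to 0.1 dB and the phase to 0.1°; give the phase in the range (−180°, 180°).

Substitute s = j338:
Numerator: 20 = 20 + j0
Denominator: (j338) + 80 = 80 + j338
|N| = √(20² + 0²) ≈ 20, ∠N ≈ 0.00°
|D| = √(80² + 338²) ≈ 347.34, ∠D ≈ 76.68°
|G| = 20 / 347.34 ≈ 0.05758
Gain = 20 log₁₀(0.05758) ≈ -24.79 dB
∠G = 0.00° − 76.68° = -76.68°

-24.8 dB, -76.7°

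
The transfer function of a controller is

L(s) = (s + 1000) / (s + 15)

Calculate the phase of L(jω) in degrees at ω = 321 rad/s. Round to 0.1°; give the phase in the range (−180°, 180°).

Substitute s = j321:
Numerator: (j321) + 1000 = 1000 + j321
Denominator: (j321) + 15 = 15 + j321
|N| = √(1000² + 321²) ≈ 1050.3, ∠N ≈ 17.80°
|D| = √(15² + 321²) ≈ 321.35, ∠D ≈ 87.32°
∠L = 17.80° − 87.32° = -69.52°

-69.5°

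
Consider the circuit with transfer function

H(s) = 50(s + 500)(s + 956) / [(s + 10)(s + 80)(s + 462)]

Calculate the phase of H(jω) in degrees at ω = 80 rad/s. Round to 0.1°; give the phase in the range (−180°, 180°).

-123.8°

At s = jω = j80:
zero (s+500): 500 + j80 → |·| = √(500²+80²) = √256400 ≈ 506.36, ∠ = arctan(80/500) ≈ 9.09°
zero (s+956): 956 + j80 → |·| = √(956²+80²) = √920336 ≈ 959.34, ∠ = arctan(80/956) ≈ 4.78°
pole (s+10): 10 + j80 → |·| = √(10²+80²) = √6500 ≈ 80.623, ∠ = arctan(80/10) ≈ 82.87°
pole (s+80): 80 + j80 → |·| = √(80²+80²) = √12800 ≈ 113.14, ∠ = arctan(80/80) ≈ 45.00°
pole (s+462): 462 + j80 → |·| = √(462²+80²) = √219844 ≈ 468.88, ∠ = arctan(80/462) ≈ 9.82°
∠H = 13.87° − 137.69° = -123.82°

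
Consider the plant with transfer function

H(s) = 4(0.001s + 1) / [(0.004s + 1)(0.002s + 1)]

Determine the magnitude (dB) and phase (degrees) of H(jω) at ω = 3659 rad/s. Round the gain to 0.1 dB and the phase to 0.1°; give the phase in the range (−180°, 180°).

-17.1 dB, -93.6°

At ω = 3659 rad/s:
zero (1 + j3659·0.001) = 1 + j3.659 → |·| ≈ 3.7932, ∠ ≈ 74.71°
pole (1 + j3659·0.004) = 1 + j14.636 → |·| ≈ 14.67, ∠ ≈ 86.09°
pole (1 + j3659·0.002) = 1 + j7.318 → |·| ≈ 7.386, ∠ ≈ 82.22°
|H| = 4 · 3.7932 / (14.67 · 7.386) ≈ 0.14003
Gain = 20 log₁₀(0.14003) ≈ -17.08 dB
∠H = (74.71°) − (86.09° + 82.22°) = -93.60°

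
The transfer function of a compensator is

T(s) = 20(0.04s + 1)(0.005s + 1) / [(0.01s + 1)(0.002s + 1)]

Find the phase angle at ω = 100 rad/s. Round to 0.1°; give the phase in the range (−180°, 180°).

At ω = 100 rad/s:
zero (1 + j100·0.04) = 1 + j4 → |·| ≈ 4.1231, ∠ ≈ 75.96°
zero (1 + j100·0.005) = 1 + j0.5 → |·| ≈ 1.118, ∠ ≈ 26.57°
pole (1 + j100·0.01) = 1 + j1 → |·| ≈ 1.4142, ∠ ≈ 45.00°
pole (1 + j100·0.002) = 1 + j0.2 → |·| ≈ 1.0198, ∠ ≈ 11.31°
∠T = (75.96° + 26.57°) − (45.00° + 11.31°) = 46.22°

46.2°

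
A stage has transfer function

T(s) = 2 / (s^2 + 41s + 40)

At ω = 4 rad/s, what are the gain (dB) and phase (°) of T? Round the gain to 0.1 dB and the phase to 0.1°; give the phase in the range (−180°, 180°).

Substitute s = j4:
Numerator: 2 = 2 + j0
Denominator: (j4)^2 + 41(j4) + 40 = 24 + j164
|N| = √(2² + 0²) ≈ 2, ∠N ≈ 0.00°
|D| = √(24² + 164²) ≈ 165.75, ∠D ≈ 81.67°
|T| = 2 / 165.75 ≈ 0.012066
Gain = 20 log₁₀(0.012066) ≈ -38.37 dB
∠T = 0.00° − 81.67° = -81.67°

-38.4 dB, -81.7°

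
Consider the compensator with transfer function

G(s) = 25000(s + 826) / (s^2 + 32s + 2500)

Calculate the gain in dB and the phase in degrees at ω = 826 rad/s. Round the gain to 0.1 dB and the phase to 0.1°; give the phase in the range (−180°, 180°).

At s = jω = j826:
zero (s+826): 826 + j826 → |·| = √(826²+826²) = √1364552 ≈ 1168.1, ∠ = arctan(826/826) ≈ 45.00°
quadratic: (j826)² + 32·j826 + 2500 = -679776 + j26432 → |·| ≈ 6.8029e+05, ∠ ≈ 177.77°
|G| = 25000 · 1168.1 / 6.8029e+05 ≈ 42.927
Gain = 20 log₁₀(42.927) ≈ 32.65 dB
∠G = 45.00° − 177.77° = -132.77°

32.7 dB, -132.8°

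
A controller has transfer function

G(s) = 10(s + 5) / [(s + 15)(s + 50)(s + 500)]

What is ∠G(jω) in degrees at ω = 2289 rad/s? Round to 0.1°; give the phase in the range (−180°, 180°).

-166.2°

At s = jω = j2289:
zero (s+5): 5 + j2289 → |·| = √(5²+2289²) = √5239546 ≈ 2289, ∠ = arctan(2289/5) ≈ 89.87°
pole (s+15): 15 + j2289 → |·| = √(15²+2289²) = √5239746 ≈ 2289, ∠ = arctan(2289/15) ≈ 89.62°
pole (s+50): 50 + j2289 → |·| = √(50²+2289²) = √5242021 ≈ 2289.5, ∠ = arctan(2289/50) ≈ 88.75°
pole (s+500): 500 + j2289 → |·| = √(500²+2289²) = √5489521 ≈ 2343, ∠ = arctan(2289/500) ≈ 77.68°
∠G = 89.87° − 256.05° = -166.18°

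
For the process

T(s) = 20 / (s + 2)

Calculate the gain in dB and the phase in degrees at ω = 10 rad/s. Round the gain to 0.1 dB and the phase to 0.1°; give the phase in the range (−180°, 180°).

Substitute s = j10:
Numerator: 20 = 20 + j0
Denominator: (j10) + 2 = 2 + j10
|N| = √(20² + 0²) ≈ 20, ∠N ≈ 0.00°
|D| = √(2² + 10²) ≈ 10.198, ∠D ≈ 78.69°
|T| = 20 / 10.198 ≈ 1.9612
Gain = 20 log₁₀(1.9612) ≈ 5.85 dB
∠T = 0.00° − 78.69° = -78.69°

5.9 dB, -78.7°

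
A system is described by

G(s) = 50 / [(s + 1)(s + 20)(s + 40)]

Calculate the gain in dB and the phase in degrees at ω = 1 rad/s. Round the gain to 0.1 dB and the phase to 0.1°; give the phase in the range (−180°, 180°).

-27.1 dB, -49.3°

At s = jω = j1:
pole (s+1): 1 + j1 → |·| = √(1²+1²) = √2 ≈ 1.4142, ∠ = arctan(1/1) ≈ 45.00°
pole (s+20): 20 + j1 → |·| = √(20²+1²) = √401 ≈ 20.025, ∠ = arctan(1/20) ≈ 2.86°
pole (s+40): 40 + j1 → |·| = √(40²+1²) = √1601 ≈ 40.012, ∠ = arctan(1/40) ≈ 1.43°
|G| = 50 / 1133.1 ≈ 0.044127
Gain = 20 log₁₀(0.044127) ≈ -27.11 dB
∠G = 0.00° − 49.29° = -49.29°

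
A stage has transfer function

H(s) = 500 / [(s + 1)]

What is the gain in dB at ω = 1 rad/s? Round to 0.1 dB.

At ω = 1 rad/s:
pole (1 + j1·1) = 1 + j1 → |·| ≈ 1.4142, ∠ ≈ 45.00°
|H| = 500 · 1 / (1.4142) ≈ 353.56
Gain = 20 log₁₀(353.56) ≈ 50.97 dB

51.0 dB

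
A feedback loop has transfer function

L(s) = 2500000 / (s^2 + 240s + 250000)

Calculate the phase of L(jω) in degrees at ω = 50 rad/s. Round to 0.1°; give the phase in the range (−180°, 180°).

At s = jω = j50:
quadratic: (j50)² + 240·j50 + 250000 = 247500 + j12000 → |·| ≈ 2.4779e+05, ∠ ≈ 2.78°
∠L = 0.00° − 2.78° = -2.78°

-2.8°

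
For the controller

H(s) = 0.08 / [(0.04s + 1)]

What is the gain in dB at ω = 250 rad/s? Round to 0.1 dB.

-42.0 dB

At ω = 250 rad/s:
pole (1 + j250·0.04) = 1 + j10 → |·| ≈ 10.05, ∠ ≈ 84.29°
|H| = 0.08 · 1 / (10.05) ≈ 0.0079602
Gain = 20 log₁₀(0.0079602) ≈ -41.98 dB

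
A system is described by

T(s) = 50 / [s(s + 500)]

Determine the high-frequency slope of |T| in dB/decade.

Each pole contributes −20 dB/decade at high frequency; each zero contributes +20 dB/decade.
Net: 0 zero(s) − 2 pole(s) → -40 dB/decade.

-40 dB/decade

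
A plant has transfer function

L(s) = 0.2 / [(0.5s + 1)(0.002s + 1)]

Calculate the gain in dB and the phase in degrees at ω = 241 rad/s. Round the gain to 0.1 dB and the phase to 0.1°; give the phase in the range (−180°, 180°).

At ω = 241 rad/s:
pole (1 + j241·0.5) = 1 + j120.5 → |·| ≈ 120.5, ∠ ≈ 89.52°
pole (1 + j241·0.002) = 1 + j0.482 → |·| ≈ 1.1101, ∠ ≈ 25.73°
|L| = 0.2 · 1 / (120.5 · 1.1101) ≈ 0.0014951
Gain = 20 log₁₀(0.0014951) ≈ -56.51 dB
∠L = (0°) − (89.52° + 25.73°) = -115.25°

-56.5 dB, -115.3°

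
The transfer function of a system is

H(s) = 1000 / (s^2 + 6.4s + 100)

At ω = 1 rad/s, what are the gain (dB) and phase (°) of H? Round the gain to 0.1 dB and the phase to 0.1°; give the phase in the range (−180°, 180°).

At s = jω = j1:
quadratic: (j1)² + 6.4·j1 + 100 = 99 + j6.4 → |·| ≈ 99.207, ∠ ≈ 3.70°
|H| = 1000 / 99.207 ≈ 10.08
Gain = 20 log₁₀(10.08) ≈ 20.07 dB
∠H = 0.00° − 3.70° = -3.70°

20.1 dB, -3.7°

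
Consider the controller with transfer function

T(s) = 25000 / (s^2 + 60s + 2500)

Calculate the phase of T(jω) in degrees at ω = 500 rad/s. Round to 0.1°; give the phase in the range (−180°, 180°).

-173.1°

At s = jω = j500:
quadratic: (j500)² + 60·j500 + 2500 = -247500 + j30000 → |·| ≈ 2.4931e+05, ∠ ≈ 173.09°
∠T = 0.00° − 173.09° = -173.09°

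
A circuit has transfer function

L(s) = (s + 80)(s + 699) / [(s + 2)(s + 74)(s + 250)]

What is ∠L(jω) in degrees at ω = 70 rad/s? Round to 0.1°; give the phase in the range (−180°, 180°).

At s = jω = j70:
zero (s+80): 80 + j70 → |·| = √(80²+70²) = √11300 ≈ 106.3, ∠ = arctan(70/80) ≈ 41.19°
zero (s+699): 699 + j70 → |·| = √(699²+70²) = √493501 ≈ 702.5, ∠ = arctan(70/699) ≈ 5.72°
pole (s+2): 2 + j70 → |·| = √(2²+70²) = √4904 ≈ 70.029, ∠ = arctan(70/2) ≈ 88.36°
pole (s+74): 74 + j70 → |·| = √(74²+70²) = √10376 ≈ 101.86, ∠ = arctan(70/74) ≈ 43.41°
pole (s+250): 250 + j70 → |·| = √(250²+70²) = √67400 ≈ 259.62, ∠ = arctan(70/250) ≈ 15.64°
∠L = 46.91° − 147.41° = -100.50°

-100.5°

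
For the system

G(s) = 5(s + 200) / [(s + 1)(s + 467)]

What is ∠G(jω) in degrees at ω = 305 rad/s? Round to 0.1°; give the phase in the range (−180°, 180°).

-66.2°

At s = jω = j305:
zero (s+200): 200 + j305 → |·| = √(200²+305²) = √133025 ≈ 364.73, ∠ = arctan(305/200) ≈ 56.75°
pole (s+1): 1 + j305 → |·| = √(1²+305²) = √93026 ≈ 305, ∠ = arctan(305/1) ≈ 89.81°
pole (s+467): 467 + j305 → |·| = √(467²+305²) = √311114 ≈ 557.78, ∠ = arctan(305/467) ≈ 33.15°
∠G = 56.75° − 122.96° = -66.21°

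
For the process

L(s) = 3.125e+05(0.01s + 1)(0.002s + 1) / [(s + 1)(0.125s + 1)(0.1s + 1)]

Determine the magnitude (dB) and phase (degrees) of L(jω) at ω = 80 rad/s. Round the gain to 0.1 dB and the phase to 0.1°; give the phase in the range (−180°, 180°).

35.9 dB, 151.3°

At ω = 80 rad/s:
zero (1 + j80·0.01) = 1 + j0.8 → |·| ≈ 1.2806, ∠ ≈ 38.66°
zero (1 + j80·0.002) = 1 + j0.16 → |·| ≈ 1.0127, ∠ ≈ 9.09°
pole (1 + j80·1) = 1 + j80 → |·| ≈ 80.006, ∠ ≈ 89.28°
pole (1 + j80·0.125) = 1 + j10 → |·| ≈ 10.05, ∠ ≈ 84.29°
pole (1 + j80·0.1) = 1 + j8 → |·| ≈ 8.0623, ∠ ≈ 82.87°
|L| = 3.125e+05 · 1.2806 · 1.0127 / (80.006 · 10.05 · 8.0623) ≈ 62.517
Gain = 20 log₁₀(62.517) ≈ 35.92 dB
∠L = (38.66° + 9.09°) − (89.28° + 84.29° + 82.87°) = -208.69° ≡ 151.31° (principal value)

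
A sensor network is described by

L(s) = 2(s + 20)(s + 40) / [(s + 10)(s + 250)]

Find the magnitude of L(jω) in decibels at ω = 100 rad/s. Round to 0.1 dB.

At s = jω = j100:
zero (s+20): 20 + j100 → |·| = √(20²+100²) = √10400 ≈ 101.98, ∠ = arctan(100/20) ≈ 78.69°
zero (s+40): 40 + j100 → |·| = √(40²+100²) = √11600 ≈ 107.7, ∠ = arctan(100/40) ≈ 68.20°
pole (s+10): 10 + j100 → |·| = √(10²+100²) = √10100 ≈ 100.5, ∠ = arctan(100/10) ≈ 84.29°
pole (s+250): 250 + j100 → |·| = √(250²+100²) = √72500 ≈ 269.26, ∠ = arctan(100/250) ≈ 21.80°
|L| = 2 · 10983 / 27061 ≈ 0.81172
Gain = 20 log₁₀(0.81172) ≈ -1.81 dB

-1.8 dB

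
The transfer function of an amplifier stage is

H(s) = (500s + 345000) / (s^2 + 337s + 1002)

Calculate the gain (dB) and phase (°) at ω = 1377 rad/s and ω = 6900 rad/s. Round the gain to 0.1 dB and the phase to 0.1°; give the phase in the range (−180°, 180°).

ω = 1377: -8.1 dB, -102.9°; ω = 6900: -22.8 dB, -92.9°

Substitute s = j1377:
Numerator: 500(j1377) + 345000 = 345000 + j688500
Denominator: (j1377)^2 + 337(j1377) + 1002 = -1895127 + j464049
|N| = √(345000² + 688500²) ≈ 7.701e+05, ∠N ≈ 63.39°
|D| = √(1895127² + 464049²) ≈ 1.9511e+06, ∠D ≈ 166.24°
|H| = 7.701e+05 / 1.9511e+06 ≈ 0.3947
Gain = 20 log₁₀(0.3947) ≈ -8.07 dB
∠H = 63.39° − 166.24° = -102.85°

Substitute s = j6900:
Numerator: 500(j6900) + 345000 = 345000 + j3450000
Denominator: (j6900)^2 + 337(j6900) + 1002 = -47608998 + j2325300
|N| = √(345000² + 3450000²) ≈ 3.4672e+06, ∠N ≈ 84.29°
|D| = √(47608998² + 2325300²) ≈ 4.7666e+07, ∠D ≈ 177.20°
|H| = 3.4672e+06 / 4.7666e+07 ≈ 0.072739
Gain = 20 log₁₀(0.072739) ≈ -22.76 dB
∠H = 84.29° − 177.20° = -92.91°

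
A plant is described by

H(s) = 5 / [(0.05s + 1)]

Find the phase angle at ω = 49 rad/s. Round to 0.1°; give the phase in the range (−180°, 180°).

At ω = 49 rad/s:
pole (1 + j49·0.05) = 1 + j2.45 → |·| ≈ 2.6462, ∠ ≈ 67.80°
∠H = (0°) − (67.80°) = -67.80°

-67.8°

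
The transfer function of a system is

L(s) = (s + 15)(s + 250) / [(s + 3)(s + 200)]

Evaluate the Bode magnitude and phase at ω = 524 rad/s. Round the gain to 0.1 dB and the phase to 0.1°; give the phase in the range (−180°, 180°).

0.3 dB, -5.9°

At s = jω = j524:
zero (s+15): 15 + j524 → |·| = √(15²+524²) = √274801 ≈ 524.21, ∠ = arctan(524/15) ≈ 88.36°
zero (s+250): 250 + j524 → |·| = √(250²+524²) = √337076 ≈ 580.58, ∠ = arctan(524/250) ≈ 64.49°
pole (s+3): 3 + j524 → |·| = √(3²+524²) = √274585 ≈ 524.01, ∠ = arctan(524/3) ≈ 89.67°
pole (s+200): 200 + j524 → |·| = √(200²+524²) = √314576 ≈ 560.87, ∠ = arctan(524/200) ≈ 69.11°
|L| = 1 · 3.0435e+05 / 2.939e+05 ≈ 1.0356
Gain = 20 log₁₀(1.0356) ≈ 0.30 dB
∠L = 152.85° − 158.78° = -5.93°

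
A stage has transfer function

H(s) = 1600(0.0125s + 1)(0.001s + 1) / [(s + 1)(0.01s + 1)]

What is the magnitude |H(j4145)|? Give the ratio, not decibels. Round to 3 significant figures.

2.06

At ω = 4145 rad/s:
zero (1 + j4145·0.0125) = 1 + j51.8125 → |·| ≈ 51.822, ∠ ≈ 88.89°
zero (1 + j4145·0.001) = 1 + j4.145 → |·| ≈ 4.2639, ∠ ≈ 76.44°
pole (1 + j4145·1) = 1 + j4145 → |·| ≈ 4145, ∠ ≈ 89.99°
pole (1 + j4145·0.01) = 1 + j41.45 → |·| ≈ 41.462, ∠ ≈ 88.62°
|H| = 1600 · 51.822 · 4.2639 / (4145 · 41.462) ≈ 2.0572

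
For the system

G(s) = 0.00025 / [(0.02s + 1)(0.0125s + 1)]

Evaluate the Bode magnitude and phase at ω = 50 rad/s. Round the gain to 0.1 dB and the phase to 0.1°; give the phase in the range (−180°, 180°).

-76.5 dB, -77.0°

At ω = 50 rad/s:
pole (1 + j50·0.02) = 1 + j1 → |·| ≈ 1.4142, ∠ ≈ 45.00°
pole (1 + j50·0.0125) = 1 + j0.625 → |·| ≈ 1.1792, ∠ ≈ 32.01°
|G| = 0.00025 · 1 / (1.4142 · 1.1792) ≈ 0.00014991
Gain = 20 log₁₀(0.00014991) ≈ -76.48 dB
∠G = (0°) − (45.00° + 32.01°) = -77.01°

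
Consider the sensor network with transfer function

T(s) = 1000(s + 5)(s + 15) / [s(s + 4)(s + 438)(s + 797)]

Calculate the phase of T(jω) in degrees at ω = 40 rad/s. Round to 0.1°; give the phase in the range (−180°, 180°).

-30.1°

At s = jω = j40:
zero (s+5): 5 + j40 → |·| = √(5²+40²) = √1625 ≈ 40.311, ∠ = arctan(40/5) ≈ 82.87°
zero (s+15): 15 + j40 → |·| = √(15²+40²) = √1825 ≈ 42.72, ∠ = arctan(40/15) ≈ 69.44°
pole (s+4): 4 + j40 → |·| = √(4²+40²) = √1616 ≈ 40.2, ∠ = arctan(40/4) ≈ 84.29°
pole (s+438): 438 + j40 → |·| = √(438²+40²) = √193444 ≈ 439.82, ∠ = arctan(40/438) ≈ 5.22°
pole (s+797): 797 + j40 → |·| = √(797²+40²) = √636809 ≈ 798, ∠ = arctan(40/797) ≈ 2.87°
pole at origin: |s| = 40, ∠ = 90.00° (in denominator)
∠T = 152.31° − 182.38° = -30.07°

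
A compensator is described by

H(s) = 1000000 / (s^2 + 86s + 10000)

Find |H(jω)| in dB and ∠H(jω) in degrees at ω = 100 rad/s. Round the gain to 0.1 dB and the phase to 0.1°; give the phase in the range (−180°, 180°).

At s = jω = j100:
quadratic: (j100)² + 86·j100 + 10000 = 0 + j8600 → |·| ≈ 8600, ∠ ≈ 90.00°
|H| = 1000000 / 8600 ≈ 116.28
Gain = 20 log₁₀(116.28) ≈ 41.31 dB
∠H = 0.00° − 90.00° = -90.00°

41.3 dB, -90.0°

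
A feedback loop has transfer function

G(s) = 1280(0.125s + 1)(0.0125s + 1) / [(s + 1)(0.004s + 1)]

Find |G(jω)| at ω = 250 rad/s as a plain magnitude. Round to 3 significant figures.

371

At ω = 250 rad/s:
zero (1 + j250·0.125) = 1 + j31.25 → |·| ≈ 31.266, ∠ ≈ 88.17°
zero (1 + j250·0.0125) = 1 + j3.125 → |·| ≈ 3.2811, ∠ ≈ 72.26°
pole (1 + j250·1) = 1 + j250 → |·| ≈ 250, ∠ ≈ 89.77°
pole (1 + j250·0.004) = 1 + j1 → |·| ≈ 1.4142, ∠ ≈ 45.00°
|G| = 1280 · 31.266 · 3.2811 / (250 · 1.4142) ≈ 371.41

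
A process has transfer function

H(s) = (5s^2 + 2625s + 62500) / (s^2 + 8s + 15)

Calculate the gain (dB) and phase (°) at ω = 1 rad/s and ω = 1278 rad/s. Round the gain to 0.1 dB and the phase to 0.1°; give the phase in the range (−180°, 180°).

Substitute s = j1:
Numerator: 5(j1)^2 + 2625(j1) + 62500 = 62495 + j2625
Denominator: (j1)^2 + 8(j1) + 15 = 14 + j8
|N| = √(62495² + 2625²) ≈ 62550, ∠N ≈ 2.41°
|D| = √(14² + 8²) ≈ 16.125, ∠D ≈ 29.74°
|H| = 62550 / 16.125 ≈ 3879.1
Gain = 20 log₁₀(3879.1) ≈ 71.77 dB
∠H = 2.41° − 29.74° = -27.33°

Substitute s = j1278:
Numerator: 5(j1278)^2 + 2625(j1278) + 62500 = -8103920 + j3354750
Denominator: (j1278)^2 + 8(j1278) + 15 = -1633269 + j10224
|N| = √(8103920² + 3354750²) ≈ 8.7709e+06, ∠N ≈ 157.51°
|D| = √(1633269² + 10224²) ≈ 1.6333e+06, ∠D ≈ 179.64°
|H| = 8.7709e+06 / 1.6333e+06 ≈ 5.37
Gain = 20 log₁₀(5.37) ≈ 14.60 dB
∠H = 157.51° − 179.64° = -22.13°

ω = 1: 71.8 dB, -27.3°; ω = 1278: 14.6 dB, -22.1°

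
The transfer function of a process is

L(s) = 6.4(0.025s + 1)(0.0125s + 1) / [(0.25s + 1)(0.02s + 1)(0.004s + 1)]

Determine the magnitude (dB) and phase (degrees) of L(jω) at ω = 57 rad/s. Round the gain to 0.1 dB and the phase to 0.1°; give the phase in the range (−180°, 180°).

-4.2 dB, -57.2°

At ω = 57 rad/s:
zero (1 + j57·0.025) = 1 + j1.425 → |·| ≈ 1.7409, ∠ ≈ 54.94°
zero (1 + j57·0.0125) = 1 + j0.7125 → |·| ≈ 1.2279, ∠ ≈ 35.47°
pole (1 + j57·0.25) = 1 + j14.25 → |·| ≈ 14.285, ∠ ≈ 85.99°
pole (1 + j57·0.02) = 1 + j1.14 → |·| ≈ 1.5164, ∠ ≈ 48.74°
pole (1 + j57·0.004) = 1 + j0.228 → |·| ≈ 1.0257, ∠ ≈ 12.84°
|L| = 6.4 · 1.7409 · 1.2279 / (14.285 · 1.5164 · 1.0257) ≈ 0.61575
Gain = 20 log₁₀(0.61575) ≈ -4.21 dB
∠L = (54.94° + 35.47°) − (85.99° + 48.74° + 12.84°) = -57.16°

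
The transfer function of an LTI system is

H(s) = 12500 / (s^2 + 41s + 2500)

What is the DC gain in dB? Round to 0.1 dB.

14.0 dB

H(0) = 12500 / 2500 = 5
20 log₁₀(5) ≈ 13.98 dB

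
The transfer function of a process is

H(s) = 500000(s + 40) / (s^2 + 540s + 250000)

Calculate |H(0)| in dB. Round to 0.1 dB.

H(0) = 500000·40 / 250000 = 80
20 log₁₀(80) ≈ 38.06 dB

38.1 dB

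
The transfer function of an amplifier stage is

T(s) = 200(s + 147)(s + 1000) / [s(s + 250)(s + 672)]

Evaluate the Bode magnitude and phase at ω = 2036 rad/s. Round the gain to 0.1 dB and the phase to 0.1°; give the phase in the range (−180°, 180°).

-19.7 dB, -95.0°

At s = jω = j2036:
zero (s+147): 147 + j2036 → |·| = √(147²+2036²) = √4166905 ≈ 2041.3, ∠ = arctan(2036/147) ≈ 85.87°
zero (s+1000): 1000 + j2036 → |·| = √(1000²+2036²) = √5145296 ≈ 2268.3, ∠ = arctan(2036/1000) ≈ 63.84°
pole (s+250): 250 + j2036 → |·| = √(250²+2036²) = √4207796 ≈ 2051.3, ∠ = arctan(2036/250) ≈ 83.00°
pole (s+672): 672 + j2036 → |·| = √(672²+2036²) = √4596880 ≈ 2144, ∠ = arctan(2036/672) ≈ 71.73°
pole at origin: |s| = 2036, ∠ = 90.00° (in denominator)
|T| = 200 · 4.6303e+06 / 8.9543e+09 ≈ 0.10342
Gain = 20 log₁₀(0.10342) ≈ -19.71 dB
∠T = 149.71° − 244.73° = -95.02°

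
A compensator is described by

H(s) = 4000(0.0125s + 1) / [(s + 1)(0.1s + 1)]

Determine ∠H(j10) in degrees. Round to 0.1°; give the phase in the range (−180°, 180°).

At ω = 10 rad/s:
zero (1 + j10·0.0125) = 1 + j0.125 → |·| ≈ 1.0078, ∠ ≈ 7.13°
pole (1 + j10·1) = 1 + j10 → |·| ≈ 10.05, ∠ ≈ 84.29°
pole (1 + j10·0.1) = 1 + j1 → |·| ≈ 1.4142, ∠ ≈ 45.00°
∠H = (7.13°) − (84.29° + 45.00°) = -122.16°

-122.2°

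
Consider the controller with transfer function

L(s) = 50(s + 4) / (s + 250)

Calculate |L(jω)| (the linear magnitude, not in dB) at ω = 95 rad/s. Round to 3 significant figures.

At s = jω = j95:
zero (s+4): 4 + j95 → |·| = √(4²+95²) = √9041 ≈ 95.084, ∠ = arctan(95/4) ≈ 87.59°
pole (s+250): 250 + j95 → |·| = √(250²+95²) = √71525 ≈ 267.44, ∠ = arctan(95/250) ≈ 20.81°
|L| = 50 · 95.084 / 267.44 ≈ 17.777

17.8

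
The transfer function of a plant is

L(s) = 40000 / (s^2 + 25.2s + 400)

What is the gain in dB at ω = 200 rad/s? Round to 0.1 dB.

0.0 dB

At s = jω = j200:
quadratic: (j200)² + 25.2·j200 + 400 = -39600 + j5040 → |·| ≈ 39919, ∠ ≈ 172.75°
|L| = 40000 / 39919 ≈ 1.002
Gain = 20 log₁₀(1.002) ≈ 0.02 dB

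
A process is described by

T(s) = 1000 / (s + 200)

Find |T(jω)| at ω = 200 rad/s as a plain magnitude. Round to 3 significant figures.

At s = jω = j200:
pole (s+200): 200 + j200 → |·| = √(200²+200²) = √80000 ≈ 282.84, ∠ = arctan(200/200) ≈ 45.00°
|T| = 1000 / 282.84 ≈ 3.5356

3.54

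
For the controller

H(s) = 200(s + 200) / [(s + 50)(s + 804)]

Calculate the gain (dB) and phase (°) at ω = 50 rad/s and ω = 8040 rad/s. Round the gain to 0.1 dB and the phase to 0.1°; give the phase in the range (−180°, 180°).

ω = 50: -2.8 dB, -34.5°; ω = 8040: -32.1 dB, -85.4°

At s = jω = j50:
zero (s+200): 200 + j50 → |·| = √(200²+50²) = √42500 ≈ 206.16, ∠ = arctan(50/200) ≈ 14.04°
pole (s+50): 50 + j50 → |·| = √(50²+50²) = √5000 ≈ 70.711, ∠ = arctan(50/50) ≈ 45.00°
pole (s+804): 804 + j50 → |·| = √(804²+50²) = √648916 ≈ 805.55, ∠ = arctan(50/804) ≈ 3.56°
|H| = 200 · 206.16 / 56961 ≈ 0.72386
Gain = 20 log₁₀(0.72386) ≈ -2.81 dB
∠H = 14.04° − 48.56° = -34.52°

At s = jω = j8040:
zero (s+200): 200 + j8040 → |·| = √(200²+8040²) = √64681600 ≈ 8042.5, ∠ = arctan(8040/200) ≈ 88.58°
pole (s+50): 50 + j8040 → |·| = √(50²+8040²) = √64644100 ≈ 8040.2, ∠ = arctan(8040/50) ≈ 89.64°
pole (s+804): 804 + j8040 → |·| = √(804²+8040²) = √65288016 ≈ 8080.1, ∠ = arctan(8040/804) ≈ 84.29°
|H| = 200 · 8042.5 / 6.4966e+07 ≈ 0.024759
Gain = 20 log₁₀(0.024759) ≈ -32.13 dB
∠H = 88.58° − 173.93° = -85.35°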